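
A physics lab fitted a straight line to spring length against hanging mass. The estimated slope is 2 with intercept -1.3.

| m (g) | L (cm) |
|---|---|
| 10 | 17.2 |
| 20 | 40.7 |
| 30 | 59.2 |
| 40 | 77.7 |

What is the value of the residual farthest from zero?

m=10: ŷ = -1.3 + 2·10 = 18.7; r = 17.2 − 18.7 = -1.5
m=20: ŷ = -1.3 + 2·20 = 38.7; r = 40.7 − 38.7 = 2
m=30: ŷ = -1.3 + 2·30 = 58.7; r = 59.2 − 58.7 = 0.5
m=40: ŷ = -1.3 + 2·40 = 78.7; r = 77.7 − 78.7 = -1
Largest |r| is 2 at m = 20, residual 2.

r = 2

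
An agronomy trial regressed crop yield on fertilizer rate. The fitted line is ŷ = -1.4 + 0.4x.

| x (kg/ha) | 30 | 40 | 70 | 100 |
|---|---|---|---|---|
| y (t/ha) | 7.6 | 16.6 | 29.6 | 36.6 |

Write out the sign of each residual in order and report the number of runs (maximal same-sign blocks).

3 runs

x=30: ŷ = -1.4 + 0.4·30 = 10.6; r = 7.6 − 10.6 = -3
x=40: ŷ = -1.4 + 0.4·40 = 14.6; r = 16.6 − 14.6 = 2
x=70: ŷ = -1.4 + 0.4·70 = 26.6; r = 29.6 − 26.6 = 3
x=100: ŷ = -1.4 + 0.4·100 = 38.6; r = 36.6 − 38.6 = -2
Signs: − + + −
Runs: −×1, +×2, −×1 → 3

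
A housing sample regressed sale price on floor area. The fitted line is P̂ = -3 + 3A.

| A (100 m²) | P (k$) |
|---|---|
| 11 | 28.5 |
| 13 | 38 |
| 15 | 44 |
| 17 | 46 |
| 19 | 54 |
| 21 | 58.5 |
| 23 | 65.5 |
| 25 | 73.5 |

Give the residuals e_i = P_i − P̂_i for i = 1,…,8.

A=11: P̂ = -3 + 3·11 = 30; e = 28.5 − 30 = -1.5
A=13: P̂ = -3 + 3·13 = 36; e = 38 − 36 = 2
A=15: P̂ = -3 + 3·15 = 42; e = 44 − 42 = 2
A=17: P̂ = -3 + 3·17 = 48; e = 46 − 48 = -2
A=19: P̂ = -3 + 3·19 = 54; e = 54 − 54 = 0
A=21: P̂ = -3 + 3·21 = 60; e = 58.5 − 60 = -1.5
A=23: P̂ = -3 + 3·23 = 66; e = 65.5 − 66 = -0.5
A=25: P̂ = -3 + 3·25 = 72; e = 73.5 − 72 = 1.5

-1.5, 2, 2, -2, 0, -1.5, -0.5, 1.5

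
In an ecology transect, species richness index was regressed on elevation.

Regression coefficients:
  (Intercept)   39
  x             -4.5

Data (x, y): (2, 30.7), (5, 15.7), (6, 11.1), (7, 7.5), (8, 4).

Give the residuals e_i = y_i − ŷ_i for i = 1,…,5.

x=2: ŷ = 39 − 4.5·2 = 30; e = 30.7 − 30 = 0.7
x=5: ŷ = 39 − 4.5·5 = 16.5; e = 15.7 − 16.5 = -0.8
x=6: ŷ = 39 − 4.5·6 = 12; e = 11.1 − 12 = -0.9
x=7: ŷ = 39 − 4.5·7 = 7.5; e = 7.5 − 7.5 = 0
x=8: ŷ = 39 − 4.5·8 = 3; e = 4 − 3 = 1

0.7, -0.8, -0.9, 0, 1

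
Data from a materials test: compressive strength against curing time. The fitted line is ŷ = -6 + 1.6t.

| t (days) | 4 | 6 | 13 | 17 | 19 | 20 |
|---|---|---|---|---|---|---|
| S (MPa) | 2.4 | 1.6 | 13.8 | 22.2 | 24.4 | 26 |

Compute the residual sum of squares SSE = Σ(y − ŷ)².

SSE = 10

t=4: ŷ = -6 + 1.6·4 = 0.4; e = 2.4 − 0.4 = 2
t=6: ŷ = -6 + 1.6·6 = 3.6; e = 1.6 − 3.6 = -2
t=13: ŷ = -6 + 1.6·13 = 14.8; e = 13.8 − 14.8 = -1
t=17: ŷ = -6 + 1.6·17 = 21.2; e = 22.2 − 21.2 = 1
t=19: ŷ = -6 + 1.6·19 = 24.4; e = 24.4 − 24.4 = 0
t=20: ŷ = -6 + 1.6·20 = 26; e = 26 − 26 = 0
SSE = 4 + 4 + 1 + 1 + 0 + 0 = 10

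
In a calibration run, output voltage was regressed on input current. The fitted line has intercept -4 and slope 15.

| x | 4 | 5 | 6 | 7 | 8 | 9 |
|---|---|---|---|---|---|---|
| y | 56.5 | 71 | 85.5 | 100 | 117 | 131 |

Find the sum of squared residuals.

SSE = 2.5

x=4: ŷ = -4 + 15·4 = 56; r = 56.5 − 56 = 0.5
x=5: ŷ = -4 + 15·5 = 71; r = 71 − 71 = 0
x=6: ŷ = -4 + 15·6 = 86; r = 85.5 − 86 = -0.5
x=7: ŷ = -4 + 15·7 = 101; r = 100 − 101 = -1
x=8: ŷ = -4 + 15·8 = 116; r = 117 − 116 = 1
x=9: ŷ = -4 + 15·9 = 131; r = 131 − 131 = 0
SSE = 0.25 + 0 + 0.25 + 1 + 1 + 0 = 2.5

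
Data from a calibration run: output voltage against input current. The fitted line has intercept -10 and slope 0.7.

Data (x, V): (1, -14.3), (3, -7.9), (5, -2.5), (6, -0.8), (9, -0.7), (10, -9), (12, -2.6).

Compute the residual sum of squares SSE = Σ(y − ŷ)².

SSE = 112

x=1: ŷ = -10 + 0.7·1 = -9.3; e = -14.3 − (-9.3) = -5
x=3: ŷ = -10 + 0.7·3 = -7.9; e = -7.9 − (-7.9) = 0
x=5: ŷ = -10 + 0.7·5 = -6.5; e = -2.5 − (-6.5) = 4
x=6: ŷ = -10 + 0.7·6 = -5.8; e = -0.8 − (-5.8) = 5
x=9: ŷ = -10 + 0.7·9 = -3.7; e = -0.7 − (-3.7) = 3
x=10: ŷ = -10 + 0.7·10 = -3; e = -9 − (-3) = -6
x=12: ŷ = -10 + 0.7·12 = -1.6; e = -2.6 − (-1.6) = -1
SSE = 25 + 0 + 16 + 25 + 9 + 36 + 1 = 112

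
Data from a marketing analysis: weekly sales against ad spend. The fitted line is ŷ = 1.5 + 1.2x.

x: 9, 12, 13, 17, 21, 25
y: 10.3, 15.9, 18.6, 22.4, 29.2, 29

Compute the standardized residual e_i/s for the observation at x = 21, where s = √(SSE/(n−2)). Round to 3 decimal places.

x=9: ŷ = 1.5 + 1.2·9 = 12.3; e = 10.3 − 12.3 = -2
x=12: ŷ = 1.5 + 1.2·12 = 15.9; e = 15.9 − 15.9 = 0
x=13: ŷ = 1.5 + 1.2·13 = 17.1; e = 18.6 − 17.1 = 1.5
x=17: ŷ = 1.5 + 1.2·17 = 21.9; e = 22.4 − 21.9 = 0.5
x=21: ŷ = 1.5 + 1.2·21 = 26.7; e = 29.2 − 26.7 = 2.5
x=25: ŷ = 1.5 + 1.2·25 = 31.5; e = 29 − 31.5 = -2.5
SSE = 4 + 0 + 2.25 + 0.25 + 6.25 + 6.25 = 19
s = √(19/4) = 2.17945
e/s = 2.5 / 2.17945 = 1.147

1.147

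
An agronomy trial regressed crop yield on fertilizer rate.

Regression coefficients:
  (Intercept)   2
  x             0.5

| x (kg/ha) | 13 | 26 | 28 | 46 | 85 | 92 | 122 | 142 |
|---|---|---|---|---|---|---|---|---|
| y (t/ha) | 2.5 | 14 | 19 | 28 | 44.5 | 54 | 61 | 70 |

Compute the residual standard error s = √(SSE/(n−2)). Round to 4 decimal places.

x=13: ŷ = 2 + 0.5·13 = 8.5; r = 2.5 − 8.5 = -6
x=26: ŷ = 2 + 0.5·26 = 15; r = 14 − 15 = -1
x=28: ŷ = 2 + 0.5·28 = 16; r = 19 − 16 = 3
x=46: ŷ = 2 + 0.5·46 = 25; r = 28 − 25 = 3
x=85: ŷ = 2 + 0.5·85 = 44.5; r = 44.5 − 44.5 = 0
x=92: ŷ = 2 + 0.5·92 = 48; r = 54 − 48 = 6
x=122: ŷ = 2 + 0.5·122 = 63; r = 61 − 63 = -2
x=142: ŷ = 2 + 0.5·142 = 73; r = 70 − 73 = -3
SSE = 36 + 1 + 9 + 9 + 0 + 36 + 4 + 9 = 104
s = √(104/6) = √17.3333 ≈ 4.1633

s = 4.1633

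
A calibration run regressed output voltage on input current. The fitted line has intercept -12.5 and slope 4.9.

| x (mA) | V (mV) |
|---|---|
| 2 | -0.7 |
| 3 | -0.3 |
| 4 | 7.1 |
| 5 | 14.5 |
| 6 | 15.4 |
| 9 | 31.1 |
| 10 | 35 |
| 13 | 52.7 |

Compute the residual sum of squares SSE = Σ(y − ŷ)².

x=2: V̂ = -12.5 + 4.9·2 = -2.7; e = -0.7 − (-2.7) = 2
x=3: V̂ = -12.5 + 4.9·3 = 2.2; e = -0.3 − 2.2 = -2.5
x=4: V̂ = -12.5 + 4.9·4 = 7.1; e = 7.1 − 7.1 = 0
x=5: V̂ = -12.5 + 4.9·5 = 12; e = 14.5 − 12 = 2.5
x=6: V̂ = -12.5 + 4.9·6 = 16.9; e = 15.4 − 16.9 = -1.5
x=9: V̂ = -12.5 + 4.9·9 = 31.6; e = 31.1 − 31.6 = -0.5
x=10: V̂ = -12.5 + 4.9·10 = 36.5; e = 35 − 36.5 = -1.5
x=13: V̂ = -12.5 + 4.9·13 = 51.2; e = 52.7 − 51.2 = 1.5
SSE = 4 + 6.25 + 0 + 6.25 + 2.25 + 0.25 + 2.25 + 2.25 = 23.5

SSE = 23.5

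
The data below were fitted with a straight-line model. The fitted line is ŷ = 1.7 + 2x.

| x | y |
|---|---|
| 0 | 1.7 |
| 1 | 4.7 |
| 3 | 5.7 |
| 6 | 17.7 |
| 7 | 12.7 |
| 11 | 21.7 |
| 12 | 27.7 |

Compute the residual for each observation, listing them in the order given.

x=0: ŷ = 1.7 + 2·0 = 1.7; r = 1.7 − 1.7 = 0
x=1: ŷ = 1.7 + 2·1 = 3.7; r = 4.7 − 3.7 = 1
x=3: ŷ = 1.7 + 2·3 = 7.7; r = 5.7 − 7.7 = -2
x=6: ŷ = 1.7 + 2·6 = 13.7; r = 17.7 − 13.7 = 4
x=7: ŷ = 1.7 + 2·7 = 15.7; r = 12.7 − 15.7 = -3
x=11: ŷ = 1.7 + 2·11 = 23.7; r = 21.7 − 23.7 = -2
x=12: ŷ = 1.7 + 2·12 = 25.7; r = 27.7 − 25.7 = 2

0, 1, -2, 4, -3, -2, 2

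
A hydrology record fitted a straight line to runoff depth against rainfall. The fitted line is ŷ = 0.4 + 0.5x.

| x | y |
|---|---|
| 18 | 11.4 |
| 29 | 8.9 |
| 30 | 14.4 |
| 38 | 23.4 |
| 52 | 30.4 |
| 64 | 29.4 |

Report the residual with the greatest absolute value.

x=18: ŷ = 0.4 + 0.5·18 = 9.4; r = 11.4 − 9.4 = 2
x=29: ŷ = 0.4 + 0.5·29 = 14.9; r = 8.9 − 14.9 = -6
x=30: ŷ = 0.4 + 0.5·30 = 15.4; r = 14.4 − 15.4 = -1
x=38: ŷ = 0.4 + 0.5·38 = 19.4; r = 23.4 − 19.4 = 4
x=52: ŷ = 0.4 + 0.5·52 = 26.4; r = 30.4 − 26.4 = 4
x=64: ŷ = 0.4 + 0.5·64 = 32.4; r = 29.4 − 32.4 = -3
Largest |r| is 6 at x = 29, residual -6.

r = -6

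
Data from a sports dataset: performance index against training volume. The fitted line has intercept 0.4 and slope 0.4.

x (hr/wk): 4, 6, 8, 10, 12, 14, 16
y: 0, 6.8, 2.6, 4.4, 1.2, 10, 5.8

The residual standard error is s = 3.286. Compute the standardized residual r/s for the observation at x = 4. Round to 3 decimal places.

ŷ = 0.4 + 0.4·4 = 2
r = 0 − 2 = -2
r/s = -2 / 3.286 = -0.609

-0.609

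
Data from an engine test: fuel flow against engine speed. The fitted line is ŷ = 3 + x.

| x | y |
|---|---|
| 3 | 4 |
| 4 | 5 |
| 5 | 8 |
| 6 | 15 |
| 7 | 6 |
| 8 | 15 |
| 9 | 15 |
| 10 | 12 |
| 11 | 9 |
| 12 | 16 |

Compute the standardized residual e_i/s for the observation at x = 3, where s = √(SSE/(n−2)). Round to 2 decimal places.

-0.53

x=3: ŷ = 3 + 3 = 6; e = 4 − 6 = -2
x=4: ŷ = 3 + 4 = 7; e = 5 − 7 = -2
x=5: ŷ = 3 + 5 = 8; e = 8 − 8 = 0
x=6: ŷ = 3 + 6 = 9; e = 15 − 9 = 6
x=7: ŷ = 3 + 7 = 10; e = 6 − 10 = -4
x=8: ŷ = 3 + 8 = 11; e = 15 − 11 = 4
x=9: ŷ = 3 + 9 = 12; e = 15 − 12 = 3
x=10: ŷ = 3 + 10 = 13; e = 12 − 13 = -1
x=11: ŷ = 3 + 11 = 14; e = 9 − 14 = -5
x=12: ŷ = 3 + 12 = 15; e = 16 − 15 = 1
SSE = 4 + 4 + 0 + 36 + 16 + 16 + 9 + 1 + 25 + 1 = 112
s = √(112/8) = 3.74166
e/s = -2 / 3.74166 = -0.53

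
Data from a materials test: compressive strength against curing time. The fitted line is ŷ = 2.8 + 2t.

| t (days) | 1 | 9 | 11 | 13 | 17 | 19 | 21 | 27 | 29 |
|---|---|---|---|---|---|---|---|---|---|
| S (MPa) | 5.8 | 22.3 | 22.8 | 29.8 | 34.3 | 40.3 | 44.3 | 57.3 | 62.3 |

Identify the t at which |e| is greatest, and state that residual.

t=1: ŷ = 2.8 + 2·1 = 4.8; e = 5.8 − 4.8 = 1
t=9: ŷ = 2.8 + 2·9 = 20.8; e = 22.3 − 20.8 = 1.5
t=11: ŷ = 2.8 + 2·11 = 24.8; e = 22.8 − 24.8 = -2
t=13: ŷ = 2.8 + 2·13 = 28.8; e = 29.8 − 28.8 = 1
t=17: ŷ = 2.8 + 2·17 = 36.8; e = 34.3 − 36.8 = -2.5
t=19: ŷ = 2.8 + 2·19 = 40.8; e = 40.3 − 40.8 = -0.5
t=21: ŷ = 2.8 + 2·21 = 44.8; e = 44.3 − 44.8 = -0.5
t=27: ŷ = 2.8 + 2·27 = 56.8; e = 57.3 − 56.8 = 0.5
t=29: ŷ = 2.8 + 2·29 = 60.8; e = 62.3 − 60.8 = 1.5
Largest |e| is 2.5 at t = 17, residual -2.5.

t = 17, e = -2.5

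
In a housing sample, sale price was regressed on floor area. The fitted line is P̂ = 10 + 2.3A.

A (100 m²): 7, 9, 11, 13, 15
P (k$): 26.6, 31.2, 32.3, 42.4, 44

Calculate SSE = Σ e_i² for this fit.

SSE = 16

A=7: P̂ = 10 + 2.3·7 = 26.1; e = 26.6 − 26.1 = 0.5
A=9: P̂ = 10 + 2.3·9 = 30.7; e = 31.2 − 30.7 = 0.5
A=11: P̂ = 10 + 2.3·11 = 35.3; e = 32.3 − 35.3 = -3
A=13: P̂ = 10 + 2.3·13 = 39.9; e = 42.4 − 39.9 = 2.5
A=15: P̂ = 10 + 2.3·15 = 44.5; e = 44 − 44.5 = -0.5
SSE = 0.25 + 0.25 + 9 + 6.25 + 0.25 = 16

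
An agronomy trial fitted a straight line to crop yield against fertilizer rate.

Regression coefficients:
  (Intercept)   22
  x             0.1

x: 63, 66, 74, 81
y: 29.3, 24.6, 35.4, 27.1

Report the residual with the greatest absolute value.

x=63: ŷ = 22 + 0.1·63 = 28.3; r = 29.3 − 28.3 = 1
x=66: ŷ = 22 + 0.1·66 = 28.6; r = 24.6 − 28.6 = -4
x=74: ŷ = 22 + 0.1·74 = 29.4; r = 35.4 − 29.4 = 6
x=81: ŷ = 22 + 0.1·81 = 30.1; r = 27.1 − 30.1 = -3
Largest |r| is 6 at x = 74, residual 6.

r = 6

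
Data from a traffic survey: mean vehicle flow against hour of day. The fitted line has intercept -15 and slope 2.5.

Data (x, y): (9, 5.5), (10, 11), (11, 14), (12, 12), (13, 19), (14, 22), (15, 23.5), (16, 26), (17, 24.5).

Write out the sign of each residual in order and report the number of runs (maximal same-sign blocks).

5 runs

x=9: ŷ = -15 + 2.5·9 = 7.5; r = 5.5 − 7.5 = -2
x=10: ŷ = -15 + 2.5·10 = 10; r = 11 − 10 = 1
x=11: ŷ = -15 + 2.5·11 = 12.5; r = 14 − 12.5 = 1.5
x=12: ŷ = -15 + 2.5·12 = 15; r = 12 − 15 = -3
x=13: ŷ = -15 + 2.5·13 = 17.5; r = 19 − 17.5 = 1.5
x=14: ŷ = -15 + 2.5·14 = 20; r = 22 − 20 = 2
x=15: ŷ = -15 + 2.5·15 = 22.5; r = 23.5 − 22.5 = 1
x=16: ŷ = -15 + 2.5·16 = 25; r = 26 − 25 = 1
x=17: ŷ = -15 + 2.5·17 = 27.5; r = 24.5 − 27.5 = -3
Signs: − + + − + + + + −
Runs: −×1, +×2, −×1, +×4, −×1 → 5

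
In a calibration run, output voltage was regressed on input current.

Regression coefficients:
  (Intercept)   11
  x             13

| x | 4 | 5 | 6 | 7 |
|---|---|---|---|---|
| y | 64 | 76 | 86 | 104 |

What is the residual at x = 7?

ŷ = 11 + 13·7 = 102
r = 104 − 102 = 2

r = 2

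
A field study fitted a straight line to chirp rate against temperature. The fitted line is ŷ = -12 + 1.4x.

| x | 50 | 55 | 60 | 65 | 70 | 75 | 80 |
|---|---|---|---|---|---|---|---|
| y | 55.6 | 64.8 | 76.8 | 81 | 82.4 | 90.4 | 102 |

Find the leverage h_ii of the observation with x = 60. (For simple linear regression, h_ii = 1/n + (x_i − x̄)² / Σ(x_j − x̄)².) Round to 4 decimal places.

x̄ = (50 + 55 + 60 + 65 + 70 + 75 + 80)/7 = 65
Σ(x − x̄)² = 225 + 100 + 25 + 0 + 25 + 100 + 225 = 700
h = 1/7 + (-5)²/700 = 0.142857 + 0.0357143 = 0.1786

h = 0.1786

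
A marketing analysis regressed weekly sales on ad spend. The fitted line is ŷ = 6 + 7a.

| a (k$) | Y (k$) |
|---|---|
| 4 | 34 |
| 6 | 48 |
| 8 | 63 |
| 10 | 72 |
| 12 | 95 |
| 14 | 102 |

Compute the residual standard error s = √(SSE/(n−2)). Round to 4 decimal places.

a=4: ŷ = 6 + 7·4 = 34; e = 34 − 34 = 0
a=6: ŷ = 6 + 7·6 = 48; e = 48 − 48 = 0
a=8: ŷ = 6 + 7·8 = 62; e = 63 − 62 = 1
a=10: ŷ = 6 + 7·10 = 76; e = 72 − 76 = -4
a=12: ŷ = 6 + 7·12 = 90; e = 95 − 90 = 5
a=14: ŷ = 6 + 7·14 = 104; e = 102 − 104 = -2
SSE = 0 + 0 + 1 + 16 + 25 + 4 = 46
s = √(46/4) = √11.5 ≈ 3.3912

s = 3.3912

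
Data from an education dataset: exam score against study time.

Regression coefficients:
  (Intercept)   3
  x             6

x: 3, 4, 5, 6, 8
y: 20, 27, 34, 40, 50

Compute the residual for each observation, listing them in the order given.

-1, 0, 1, 1, -1

x=3: ŷ = 3 + 6·3 = 21; e = 20 − 21 = -1
x=4: ŷ = 3 + 6·4 = 27; e = 27 − 27 = 0
x=5: ŷ = 3 + 6·5 = 33; e = 34 − 33 = 1
x=6: ŷ = 3 + 6·6 = 39; e = 40 − 39 = 1
x=8: ŷ = 3 + 6·8 = 51; e = 50 − 51 = -1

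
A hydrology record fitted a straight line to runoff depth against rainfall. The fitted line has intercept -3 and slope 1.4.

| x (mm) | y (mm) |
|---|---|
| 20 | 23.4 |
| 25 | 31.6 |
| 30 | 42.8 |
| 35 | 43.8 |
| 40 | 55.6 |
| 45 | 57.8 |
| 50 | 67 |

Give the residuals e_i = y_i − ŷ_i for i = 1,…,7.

-1.6, -0.4, 3.8, -2.2, 2.6, -2.2, 0

x=20: ŷ = -3 + 1.4·20 = 25; e = 23.4 − 25 = -1.6
x=25: ŷ = -3 + 1.4·25 = 32; e = 31.6 − 32 = -0.4
x=30: ŷ = -3 + 1.4·30 = 39; e = 42.8 − 39 = 3.8
x=35: ŷ = -3 + 1.4·35 = 46; e = 43.8 − 46 = -2.2
x=40: ŷ = -3 + 1.4·40 = 53; e = 55.6 − 53 = 2.6
x=45: ŷ = -3 + 1.4·45 = 60; e = 57.8 − 60 = -2.2
x=50: ŷ = -3 + 1.4·50 = 67; e = 67 − 67 = 0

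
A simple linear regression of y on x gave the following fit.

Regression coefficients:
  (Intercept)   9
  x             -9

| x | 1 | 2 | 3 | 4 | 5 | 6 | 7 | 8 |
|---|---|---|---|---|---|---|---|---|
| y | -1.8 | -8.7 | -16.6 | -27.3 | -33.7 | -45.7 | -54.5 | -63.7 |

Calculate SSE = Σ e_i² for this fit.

x=1: ŷ = 9 − 9·1 = 0; e = -1.8 − 0 = -1.8
x=2: ŷ = 9 − 9·2 = -9; e = -8.7 − (-9) = 0.3
x=3: ŷ = 9 − 9·3 = -18; e = -16.6 − (-18) = 1.4
x=4: ŷ = 9 − 9·4 = -27; e = -27.3 − (-27) = -0.3
x=5: ŷ = 9 − 9·5 = -36; e = -33.7 − (-36) = 2.3
x=6: ŷ = 9 − 9·6 = -45; e = -45.7 − (-45) = -0.7
x=7: ŷ = 9 − 9·7 = -54; e = -54.5 − (-54) = -0.5
x=8: ŷ = 9 − 9·8 = -63; e = -63.7 − (-63) = -0.7
SSE = 3.24 + 0.09 + 1.96 + 0.09 + 5.29 + 0.49 + 0.25 + 0.49 = 11.9

SSE = 11.9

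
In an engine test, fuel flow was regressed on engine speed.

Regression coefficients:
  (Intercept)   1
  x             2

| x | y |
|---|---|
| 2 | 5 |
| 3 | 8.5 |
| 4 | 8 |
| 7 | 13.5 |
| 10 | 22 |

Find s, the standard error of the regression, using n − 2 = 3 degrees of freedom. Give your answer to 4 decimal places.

s = 1.4720

x=2: ŷ = 1 + 2·2 = 5; r = 5 − 5 = 0
x=3: ŷ = 1 + 2·3 = 7; r = 8.5 − 7 = 1.5
x=4: ŷ = 1 + 2·4 = 9; r = 8 − 9 = -1
x=7: ŷ = 1 + 2·7 = 15; r = 13.5 − 15 = -1.5
x=10: ŷ = 1 + 2·10 = 21; r = 22 − 21 = 1
SSE = 0 + 2.25 + 1 + 2.25 + 1 = 6.5
s = √(6.5/3) = √2.16667 ≈ 1.4720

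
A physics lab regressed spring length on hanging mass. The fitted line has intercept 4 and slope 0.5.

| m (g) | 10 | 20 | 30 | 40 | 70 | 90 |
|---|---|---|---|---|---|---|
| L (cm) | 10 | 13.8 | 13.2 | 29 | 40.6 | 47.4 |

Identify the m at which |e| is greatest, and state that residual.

m = 30, e = -5.8

m=10: ŷ = 4 + 0.5·10 = 9; e = 10 − 9 = 1
m=20: ŷ = 4 + 0.5·20 = 14; e = 13.8 − 14 = -0.2
m=30: ŷ = 4 + 0.5·30 = 19; e = 13.2 − 19 = -5.8
m=40: ŷ = 4 + 0.5·40 = 24; e = 29 − 24 = 5
m=70: ŷ = 4 + 0.5·70 = 39; e = 40.6 − 39 = 1.6
m=90: ŷ = 4 + 0.5·90 = 49; e = 47.4 − 49 = -1.6
Largest |e| is 5.8 at m = 30, residual -5.8.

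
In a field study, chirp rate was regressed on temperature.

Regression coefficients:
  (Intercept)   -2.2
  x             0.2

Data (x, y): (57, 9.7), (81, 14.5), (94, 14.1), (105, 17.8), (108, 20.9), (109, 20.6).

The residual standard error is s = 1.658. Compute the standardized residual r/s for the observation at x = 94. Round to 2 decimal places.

ŷ = -2.2 + 0.2·94 = 16.6
r = 14.1 − 16.6 = -2.5
r/s = -2.5 / 1.658 = -1.51

-1.51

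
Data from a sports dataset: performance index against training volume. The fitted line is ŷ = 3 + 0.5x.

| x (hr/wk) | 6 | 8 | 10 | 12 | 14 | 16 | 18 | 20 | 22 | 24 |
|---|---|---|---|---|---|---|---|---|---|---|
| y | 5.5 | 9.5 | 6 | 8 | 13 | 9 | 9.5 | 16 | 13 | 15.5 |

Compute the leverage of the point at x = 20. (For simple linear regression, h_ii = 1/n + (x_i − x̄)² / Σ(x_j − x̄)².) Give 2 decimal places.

x̄ = (6 + 8 + 10 + 12 + 14 + 16 + 18 + 20 + 22 + 24)/10 = 15
Σ(x − x̄)² = 81 + 49 + 25 + 9 + 1 + 1 + 9 + 25 + 49 + 81 = 330
h = 1/10 + (5)²/330 = 0.1 + 0.0757576 = 0.18

h = 0.18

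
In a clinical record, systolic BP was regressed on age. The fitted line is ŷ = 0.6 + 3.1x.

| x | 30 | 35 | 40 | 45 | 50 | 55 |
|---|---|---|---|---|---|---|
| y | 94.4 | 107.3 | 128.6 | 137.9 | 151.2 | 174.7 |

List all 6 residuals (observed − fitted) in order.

x=30: ŷ = 0.6 + 3.1·30 = 93.6; r = 94.4 − 93.6 = 0.8
x=35: ŷ = 0.6 + 3.1·35 = 109.1; r = 107.3 − 109.1 = -1.8
x=40: ŷ = 0.6 + 3.1·40 = 124.6; r = 128.6 − 124.6 = 4
x=45: ŷ = 0.6 + 3.1·45 = 140.1; r = 137.9 − 140.1 = -2.2
x=50: ŷ = 0.6 + 3.1·50 = 155.6; r = 151.2 − 155.6 = -4.4
x=55: ŷ = 0.6 + 3.1·55 = 171.1; r = 174.7 − 171.1 = 3.6

0.8, -1.8, 4, -2.2, -4.4, 3.6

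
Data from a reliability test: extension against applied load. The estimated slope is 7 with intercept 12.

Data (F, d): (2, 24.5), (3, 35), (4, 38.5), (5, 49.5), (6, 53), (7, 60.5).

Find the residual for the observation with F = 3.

d̂ = 12 + 7·3 = 33
r = 35 − 33 = 2

r = 2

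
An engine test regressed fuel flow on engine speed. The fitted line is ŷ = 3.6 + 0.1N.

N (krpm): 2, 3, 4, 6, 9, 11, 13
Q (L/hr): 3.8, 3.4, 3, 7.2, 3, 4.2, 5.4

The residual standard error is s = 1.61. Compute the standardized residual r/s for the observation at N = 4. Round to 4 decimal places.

-0.6211

ŷ = 3.6 + 0.1·4 = 4
r = 3 − 4 = -1
r/s = -1 / 1.61 = -0.6211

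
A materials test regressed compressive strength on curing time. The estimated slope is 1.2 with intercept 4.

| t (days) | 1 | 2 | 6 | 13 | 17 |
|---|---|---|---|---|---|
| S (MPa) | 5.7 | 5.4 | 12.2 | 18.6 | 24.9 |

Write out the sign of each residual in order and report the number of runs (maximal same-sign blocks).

t=1: ŷ = 4 + 1.2·1 = 5.2; r = 5.7 − 5.2 = 0.5
t=2: ŷ = 4 + 1.2·2 = 6.4; r = 5.4 − 6.4 = -1
t=6: ŷ = 4 + 1.2·6 = 11.2; r = 12.2 − 11.2 = 1
t=13: ŷ = 4 + 1.2·13 = 19.6; r = 18.6 − 19.6 = -1
t=17: ŷ = 4 + 1.2·17 = 24.4; r = 24.9 − 24.4 = 0.5
Signs: + − + − +
Runs: +×1, −×1, +×1, −×1, +×1 → 5

5 runs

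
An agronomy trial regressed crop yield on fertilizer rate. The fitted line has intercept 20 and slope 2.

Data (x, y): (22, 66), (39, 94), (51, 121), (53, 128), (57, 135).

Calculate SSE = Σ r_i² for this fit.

SSE = 26

x=22: ŷ = 20 + 2·22 = 64; r = 66 − 64 = 2
x=39: ŷ = 20 + 2·39 = 98; r = 94 − 98 = -4
x=51: ŷ = 20 + 2·51 = 122; r = 121 − 122 = -1
x=53: ŷ = 20 + 2·53 = 126; r = 128 − 126 = 2
x=57: ŷ = 20 + 2·57 = 134; r = 135 − 134 = 1
SSE = 4 + 16 + 1 + 4 + 1 = 26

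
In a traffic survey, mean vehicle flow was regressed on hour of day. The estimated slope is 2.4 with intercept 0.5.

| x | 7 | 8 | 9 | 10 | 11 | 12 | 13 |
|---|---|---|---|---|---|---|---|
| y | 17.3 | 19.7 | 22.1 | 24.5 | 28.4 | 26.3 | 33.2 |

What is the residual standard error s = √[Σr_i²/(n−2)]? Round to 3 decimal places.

s = 1.643

x=7: ŷ = 0.5 + 2.4·7 = 17.3; r = 17.3 − 17.3 = 0
x=8: ŷ = 0.5 + 2.4·8 = 19.7; r = 19.7 − 19.7 = 0
x=9: ŷ = 0.5 + 2.4·9 = 22.1; r = 22.1 − 22.1 = 0
x=10: ŷ = 0.5 + 2.4·10 = 24.5; r = 24.5 − 24.5 = 0
x=11: ŷ = 0.5 + 2.4·11 = 26.9; r = 28.4 − 26.9 = 1.5
x=12: ŷ = 0.5 + 2.4·12 = 29.3; r = 26.3 − 29.3 = -3
x=13: ŷ = 0.5 + 2.4·13 = 31.7; r = 33.2 − 31.7 = 1.5
SSE = 0 + 0 + 0 + 0 + 2.25 + 9 + 2.25 = 13.5
s = √(13.5/5) = √2.7 ≈ 1.643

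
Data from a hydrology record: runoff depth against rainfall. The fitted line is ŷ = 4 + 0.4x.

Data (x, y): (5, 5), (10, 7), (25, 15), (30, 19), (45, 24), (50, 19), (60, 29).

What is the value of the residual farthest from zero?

e = -5

x=5: ŷ = 4 + 0.4·5 = 6; e = 5 − 6 = -1
x=10: ŷ = 4 + 0.4·10 = 8; e = 7 − 8 = -1
x=25: ŷ = 4 + 0.4·25 = 14; e = 15 − 14 = 1
x=30: ŷ = 4 + 0.4·30 = 16; e = 19 − 16 = 3
x=45: ŷ = 4 + 0.4·45 = 22; e = 24 − 22 = 2
x=50: ŷ = 4 + 0.4·50 = 24; e = 19 − 24 = -5
x=60: ŷ = 4 + 0.4·60 = 28; e = 29 − 28 = 1
Largest |e| is 5 at x = 50, residual -5.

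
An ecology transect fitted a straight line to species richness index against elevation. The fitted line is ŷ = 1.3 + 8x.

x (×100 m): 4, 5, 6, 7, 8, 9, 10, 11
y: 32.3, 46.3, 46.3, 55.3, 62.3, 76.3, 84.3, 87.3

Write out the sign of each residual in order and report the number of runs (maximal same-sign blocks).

x=4: ŷ = 1.3 + 8·4 = 33.3; e = 32.3 − 33.3 = -1
x=5: ŷ = 1.3 + 8·5 = 41.3; e = 46.3 − 41.3 = 5
x=6: ŷ = 1.3 + 8·6 = 49.3; e = 46.3 − 49.3 = -3
x=7: ŷ = 1.3 + 8·7 = 57.3; e = 55.3 − 57.3 = -2
x=8: ŷ = 1.3 + 8·8 = 65.3; e = 62.3 − 65.3 = -3
x=9: ŷ = 1.3 + 8·9 = 73.3; e = 76.3 − 73.3 = 3
x=10: ŷ = 1.3 + 8·10 = 81.3; e = 84.3 − 81.3 = 3
x=11: ŷ = 1.3 + 8·11 = 89.3; e = 87.3 − 89.3 = -2
Signs: − + − − − + + −
Runs: −×1, +×1, −×3, +×2, −×1 → 5

5 runs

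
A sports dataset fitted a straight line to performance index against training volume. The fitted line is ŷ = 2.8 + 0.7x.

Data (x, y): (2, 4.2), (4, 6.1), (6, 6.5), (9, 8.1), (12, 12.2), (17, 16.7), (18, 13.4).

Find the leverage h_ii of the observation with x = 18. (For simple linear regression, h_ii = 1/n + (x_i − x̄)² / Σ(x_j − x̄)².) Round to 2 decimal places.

h = 0.44

x̄ = (2 + 4 + 6 + 9 + 12 + 17 + 18)/7 = 9.71429
Σ(x − x̄)² = 59.5102 + 32.6531 + 13.7959 + 0.510204 + 5.22449 + 53.0816 + 68.6531 = 233.429
h = 1/7 + (8.28571)²/233.429 = 0.142857 + 0.294107 = 0.44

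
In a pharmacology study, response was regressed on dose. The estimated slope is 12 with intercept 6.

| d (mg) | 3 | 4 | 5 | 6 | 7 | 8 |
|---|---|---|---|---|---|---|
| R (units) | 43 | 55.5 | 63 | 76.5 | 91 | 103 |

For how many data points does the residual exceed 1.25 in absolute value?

3

d=3: ŷ = 6 + 12·3 = 42; e = 43 − 42 = 1
d=4: ŷ = 6 + 12·4 = 54; e = 55.5 − 54 = 1.5
d=5: ŷ = 6 + 12·5 = 66; e = 63 − 66 = -3
d=6: ŷ = 6 + 12·6 = 78; e = 76.5 − 78 = -1.5
d=7: ŷ = 6 + 12·7 = 90; e = 91 − 90 = 1
d=8: ŷ = 6 + 12·8 = 102; e = 103 − 102 = 1
|e| > 1.25: d=4 (|e|=1.5), d=5 (|e|=3), d=6 (|e|=1.5) → 3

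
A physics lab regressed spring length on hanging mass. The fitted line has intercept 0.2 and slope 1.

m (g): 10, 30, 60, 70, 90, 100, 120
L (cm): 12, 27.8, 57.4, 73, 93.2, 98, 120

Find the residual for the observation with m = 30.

L̂ = 0.2 + 30 = 30.2
e = 27.8 − 30.2 = -2.4

e = -2.4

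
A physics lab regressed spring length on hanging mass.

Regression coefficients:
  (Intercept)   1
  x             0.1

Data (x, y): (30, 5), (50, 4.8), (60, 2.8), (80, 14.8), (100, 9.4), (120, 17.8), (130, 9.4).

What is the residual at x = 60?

ŷ = 1 + 0.1·60 = 7
e = 2.8 − 7 = -4.2

e = -4.2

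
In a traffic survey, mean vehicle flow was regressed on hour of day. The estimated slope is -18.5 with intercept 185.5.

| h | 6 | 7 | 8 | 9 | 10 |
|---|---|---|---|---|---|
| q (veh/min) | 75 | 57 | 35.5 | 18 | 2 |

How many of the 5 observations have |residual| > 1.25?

2

h=6: q̂ = 185.5 − 18.5·6 = 74.5; e = 75 − 74.5 = 0.5
h=7: q̂ = 185.5 − 18.5·7 = 56; e = 57 − 56 = 1
h=8: q̂ = 185.5 − 18.5·8 = 37.5; e = 35.5 − 37.5 = -2
h=9: q̂ = 185.5 − 18.5·9 = 19; e = 18 − 19 = -1
h=10: q̂ = 185.5 − 18.5·10 = 0.5; e = 2 − 0.5 = 1.5
|e| > 1.25: h=8 (|e|=2), h=10 (|e|=1.5) → 2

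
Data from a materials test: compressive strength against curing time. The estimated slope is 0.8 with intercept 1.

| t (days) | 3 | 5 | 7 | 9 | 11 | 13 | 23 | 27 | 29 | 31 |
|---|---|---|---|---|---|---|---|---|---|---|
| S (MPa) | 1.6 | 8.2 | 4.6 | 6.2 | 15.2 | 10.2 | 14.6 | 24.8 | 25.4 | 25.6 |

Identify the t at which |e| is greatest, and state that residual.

t = 11, e = 5.4

t=3: Ŝ = 1 + 0.8·3 = 3.4; e = 1.6 − 3.4 = -1.8
t=5: Ŝ = 1 + 0.8·5 = 5; e = 8.2 − 5 = 3.2
t=7: Ŝ = 1 + 0.8·7 = 6.6; e = 4.6 − 6.6 = -2
t=9: Ŝ = 1 + 0.8·9 = 8.2; e = 6.2 − 8.2 = -2
t=11: Ŝ = 1 + 0.8·11 = 9.8; e = 15.2 − 9.8 = 5.4
t=13: Ŝ = 1 + 0.8·13 = 11.4; e = 10.2 − 11.4 = -1.2
t=23: Ŝ = 1 + 0.8·23 = 19.4; e = 14.6 − 19.4 = -4.8
t=27: Ŝ = 1 + 0.8·27 = 22.6; e = 24.8 − 22.6 = 2.2
t=29: Ŝ = 1 + 0.8·29 = 24.2; e = 25.4 − 24.2 = 1.2
t=31: Ŝ = 1 + 0.8·31 = 25.8; e = 25.6 − 25.8 = -0.2
Largest |e| is 5.4 at t = 11, residual 5.4.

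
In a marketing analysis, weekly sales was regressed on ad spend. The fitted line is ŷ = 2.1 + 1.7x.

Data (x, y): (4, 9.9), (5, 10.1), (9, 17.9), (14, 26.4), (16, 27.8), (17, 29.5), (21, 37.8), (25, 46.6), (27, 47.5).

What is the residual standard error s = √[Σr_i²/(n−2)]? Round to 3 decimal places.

s = 1.225

x=4: ŷ = 2.1 + 1.7·4 = 8.9; r = 9.9 − 8.9 = 1
x=5: ŷ = 2.1 + 1.7·5 = 10.6; r = 10.1 − 10.6 = -0.5
x=9: ŷ = 2.1 + 1.7·9 = 17.4; r = 17.9 − 17.4 = 0.5
x=14: ŷ = 2.1 + 1.7·14 = 25.9; r = 26.4 − 25.9 = 0.5
x=16: ŷ = 2.1 + 1.7·16 = 29.3; r = 27.8 − 29.3 = -1.5
x=17: ŷ = 2.1 + 1.7·17 = 31; r = 29.5 − 31 = -1.5
x=21: ŷ = 2.1 + 1.7·21 = 37.8; r = 37.8 − 37.8 = 0
x=25: ŷ = 2.1 + 1.7·25 = 44.6; r = 46.6 − 44.6 = 2
x=27: ŷ = 2.1 + 1.7·27 = 48; r = 47.5 − 48 = -0.5
SSE = 1 + 0.25 + 0.25 + 0.25 + 2.25 + 2.25 + 0 + 4 + 0.25 = 10.5
s = √(10.5/7) = √1.5 ≈ 1.225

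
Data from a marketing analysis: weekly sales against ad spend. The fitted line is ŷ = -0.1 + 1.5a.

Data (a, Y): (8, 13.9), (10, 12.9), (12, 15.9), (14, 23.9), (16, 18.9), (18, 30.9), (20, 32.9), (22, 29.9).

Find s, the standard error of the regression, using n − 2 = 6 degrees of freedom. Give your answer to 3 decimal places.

a=8: ŷ = -0.1 + 1.5·8 = 11.9; r = 13.9 − 11.9 = 2
a=10: ŷ = -0.1 + 1.5·10 = 14.9; r = 12.9 − 14.9 = -2
a=12: ŷ = -0.1 + 1.5·12 = 17.9; r = 15.9 − 17.9 = -2
a=14: ŷ = -0.1 + 1.5·14 = 20.9; r = 23.9 − 20.9 = 3
a=16: ŷ = -0.1 + 1.5·16 = 23.9; r = 18.9 − 23.9 = -5
a=18: ŷ = -0.1 + 1.5·18 = 26.9; r = 30.9 − 26.9 = 4
a=20: ŷ = -0.1 + 1.5·20 = 29.9; r = 32.9 − 29.9 = 3
a=22: ŷ = -0.1 + 1.5·22 = 32.9; r = 29.9 − 32.9 = -3
SSE = 4 + 4 + 4 + 9 + 25 + 16 + 9 + 9 = 80
s = √(80/6) = √13.3333 ≈ 3.651

s = 3.651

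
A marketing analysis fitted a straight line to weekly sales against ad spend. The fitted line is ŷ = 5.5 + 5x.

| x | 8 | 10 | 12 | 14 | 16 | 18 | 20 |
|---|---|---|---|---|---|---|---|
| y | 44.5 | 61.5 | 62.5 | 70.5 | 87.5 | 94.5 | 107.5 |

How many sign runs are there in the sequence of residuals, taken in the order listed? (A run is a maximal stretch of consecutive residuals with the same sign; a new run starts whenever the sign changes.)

x=8: ŷ = 5.5 + 5·8 = 45.5; r = 44.5 − 45.5 = -1
x=10: ŷ = 5.5 + 5·10 = 55.5; r = 61.5 − 55.5 = 6
x=12: ŷ = 5.5 + 5·12 = 65.5; r = 62.5 − 65.5 = -3
x=14: ŷ = 5.5 + 5·14 = 75.5; r = 70.5 − 75.5 = -5
x=16: ŷ = 5.5 + 5·16 = 85.5; r = 87.5 − 85.5 = 2
x=18: ŷ = 5.5 + 5·18 = 95.5; r = 94.5 − 95.5 = -1
x=20: ŷ = 5.5 + 5·20 = 105.5; r = 107.5 − 105.5 = 2
Signs: − + − − + − +
Runs: −×1, +×1, −×2, +×1, −×1, +×1 → 6

6 runs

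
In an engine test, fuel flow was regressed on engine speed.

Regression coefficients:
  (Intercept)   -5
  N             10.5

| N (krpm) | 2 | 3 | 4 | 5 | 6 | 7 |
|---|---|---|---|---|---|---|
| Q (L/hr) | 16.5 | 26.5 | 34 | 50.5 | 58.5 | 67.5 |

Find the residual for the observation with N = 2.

ŷ = -5 + 10.5·2 = 16
r = 16.5 − 16 = 0.5

r = 0.5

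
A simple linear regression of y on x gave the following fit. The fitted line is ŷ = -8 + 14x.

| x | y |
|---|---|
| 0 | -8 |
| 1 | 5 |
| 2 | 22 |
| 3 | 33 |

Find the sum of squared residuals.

SSE = 6

x=0: ŷ = -8 + 14·0 = -8; r = -8 − (-8) = 0
x=1: ŷ = -8 + 14·1 = 6; r = 5 − 6 = -1
x=2: ŷ = -8 + 14·2 = 20; r = 22 − 20 = 2
x=3: ŷ = -8 + 14·3 = 34; r = 33 − 34 = -1
SSE = 0 + 1 + 4 + 1 = 6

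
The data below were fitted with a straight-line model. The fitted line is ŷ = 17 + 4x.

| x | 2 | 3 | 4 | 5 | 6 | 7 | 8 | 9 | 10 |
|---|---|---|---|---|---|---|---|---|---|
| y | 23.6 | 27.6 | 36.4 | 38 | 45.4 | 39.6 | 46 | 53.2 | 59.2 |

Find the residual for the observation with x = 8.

ŷ = 17 + 4·8 = 49
r = 46 − 49 = -3

r = -3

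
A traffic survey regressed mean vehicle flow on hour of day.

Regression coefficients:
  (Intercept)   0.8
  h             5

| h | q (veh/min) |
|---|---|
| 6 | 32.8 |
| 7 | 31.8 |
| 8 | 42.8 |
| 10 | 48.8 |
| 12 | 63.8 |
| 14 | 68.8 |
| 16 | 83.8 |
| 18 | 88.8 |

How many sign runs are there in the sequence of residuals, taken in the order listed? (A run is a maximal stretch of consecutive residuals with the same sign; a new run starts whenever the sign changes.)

8 runs

h=6: q̂ = 0.8 + 5·6 = 30.8; e = 32.8 − 30.8 = 2
h=7: q̂ = 0.8 + 5·7 = 35.8; e = 31.8 − 35.8 = -4
h=8: q̂ = 0.8 + 5·8 = 40.8; e = 42.8 − 40.8 = 2
h=10: q̂ = 0.8 + 5·10 = 50.8; e = 48.8 − 50.8 = -2
h=12: q̂ = 0.8 + 5·12 = 60.8; e = 63.8 − 60.8 = 3
h=14: q̂ = 0.8 + 5·14 = 70.8; e = 68.8 − 70.8 = -2
h=16: q̂ = 0.8 + 5·16 = 80.8; e = 83.8 − 80.8 = 3
h=18: q̂ = 0.8 + 5·18 = 90.8; e = 88.8 − 90.8 = -2
Signs: + − + − + − + −
Runs: +×1, −×1, +×1, −×1, +×1, −×1, +×1, −×1 → 8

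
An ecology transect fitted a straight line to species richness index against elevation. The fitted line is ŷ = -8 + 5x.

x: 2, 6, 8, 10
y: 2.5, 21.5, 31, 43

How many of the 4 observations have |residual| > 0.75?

2

x=2: ŷ = -8 + 5·2 = 2; r = 2.5 − 2 = 0.5
x=6: ŷ = -8 + 5·6 = 22; r = 21.5 − 22 = -0.5
x=8: ŷ = -8 + 5·8 = 32; r = 31 − 32 = -1
x=10: ŷ = -8 + 5·10 = 42; r = 43 − 42 = 1
|r| > 0.75: x=8 (|r|=1), x=10 (|r|=1) → 2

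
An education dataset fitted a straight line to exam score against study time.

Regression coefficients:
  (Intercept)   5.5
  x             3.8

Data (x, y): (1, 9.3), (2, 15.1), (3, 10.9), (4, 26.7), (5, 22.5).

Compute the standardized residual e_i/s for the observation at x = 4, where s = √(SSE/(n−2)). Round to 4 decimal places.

1.1619

x=1: ŷ = 5.5 + 3.8·1 = 9.3; e = 9.3 − 9.3 = 0
x=2: ŷ = 5.5 + 3.8·2 = 13.1; e = 15.1 − 13.1 = 2
x=3: ŷ = 5.5 + 3.8·3 = 16.9; e = 10.9 − 16.9 = -6
x=4: ŷ = 5.5 + 3.8·4 = 20.7; e = 26.7 − 20.7 = 6
x=5: ŷ = 5.5 + 3.8·5 = 24.5; e = 22.5 − 24.5 = -2
SSE = 0 + 4 + 36 + 36 + 4 = 80
s = √(80/3) = 5.16398
e/s = 6 / 5.16398 = 1.1619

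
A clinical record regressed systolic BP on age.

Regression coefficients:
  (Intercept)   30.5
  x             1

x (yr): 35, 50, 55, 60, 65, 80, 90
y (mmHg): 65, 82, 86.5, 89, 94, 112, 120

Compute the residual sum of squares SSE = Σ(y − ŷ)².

x=35: ŷ = 30.5 + 35 = 65.5; r = 65 − 65.5 = -0.5
x=50: ŷ = 30.5 + 50 = 80.5; r = 82 − 80.5 = 1.5
x=55: ŷ = 30.5 + 55 = 85.5; r = 86.5 − 85.5 = 1
x=60: ŷ = 30.5 + 60 = 90.5; r = 89 − 90.5 = -1.5
x=65: ŷ = 30.5 + 65 = 95.5; r = 94 − 95.5 = -1.5
x=80: ŷ = 30.5 + 80 = 110.5; r = 112 − 110.5 = 1.5
x=90: ŷ = 30.5 + 90 = 120.5; r = 120 − 120.5 = -0.5
SSE = 0.25 + 2.25 + 1 + 2.25 + 2.25 + 2.25 + 0.25 = 10.5

SSE = 10.5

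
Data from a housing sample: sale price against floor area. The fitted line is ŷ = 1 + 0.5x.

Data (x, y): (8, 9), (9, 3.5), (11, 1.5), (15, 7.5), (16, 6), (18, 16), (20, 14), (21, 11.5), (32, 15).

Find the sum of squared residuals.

SSE = 104

x=8: ŷ = 1 + 0.5·8 = 5; e = 9 − 5 = 4
x=9: ŷ = 1 + 0.5·9 = 5.5; e = 3.5 − 5.5 = -2
x=11: ŷ = 1 + 0.5·11 = 6.5; e = 1.5 − 6.5 = -5
x=15: ŷ = 1 + 0.5·15 = 8.5; e = 7.5 − 8.5 = -1
x=16: ŷ = 1 + 0.5·16 = 9; e = 6 − 9 = -3
x=18: ŷ = 1 + 0.5·18 = 10; e = 16 − 10 = 6
x=20: ŷ = 1 + 0.5·20 = 11; e = 14 − 11 = 3
x=21: ŷ = 1 + 0.5·21 = 11.5; e = 11.5 − 11.5 = 0
x=32: ŷ = 1 + 0.5·32 = 17; e = 15 − 17 = -2
SSE = 16 + 4 + 25 + 1 + 9 + 36 + 9 + 0 + 4 = 104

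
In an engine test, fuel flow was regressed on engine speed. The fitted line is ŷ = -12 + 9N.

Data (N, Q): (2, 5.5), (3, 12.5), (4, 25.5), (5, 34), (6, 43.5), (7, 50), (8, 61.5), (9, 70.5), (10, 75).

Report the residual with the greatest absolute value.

N=2: ŷ = -12 + 9·2 = 6; e = 5.5 − 6 = -0.5
N=3: ŷ = -12 + 9·3 = 15; e = 12.5 − 15 = -2.5
N=4: ŷ = -12 + 9·4 = 24; e = 25.5 − 24 = 1.5
N=5: ŷ = -12 + 9·5 = 33; e = 34 − 33 = 1
N=6: ŷ = -12 + 9·6 = 42; e = 43.5 − 42 = 1.5
N=7: ŷ = -12 + 9·7 = 51; e = 50 − 51 = -1
N=8: ŷ = -12 + 9·8 = 60; e = 61.5 − 60 = 1.5
N=9: ŷ = -12 + 9·9 = 69; e = 70.5 − 69 = 1.5
N=10: ŷ = -12 + 9·10 = 78; e = 75 − 78 = -3
Largest |e| is 3 at N = 10, residual -3.

e = -3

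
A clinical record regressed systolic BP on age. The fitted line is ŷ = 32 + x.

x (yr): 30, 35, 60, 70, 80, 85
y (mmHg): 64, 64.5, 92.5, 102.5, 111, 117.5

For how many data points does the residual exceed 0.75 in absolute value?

x=30: ŷ = 32 + 30 = 62; r = 64 − 62 = 2
x=35: ŷ = 32 + 35 = 67; r = 64.5 − 67 = -2.5
x=60: ŷ = 32 + 60 = 92; r = 92.5 − 92 = 0.5
x=70: ŷ = 32 + 70 = 102; r = 102.5 − 102 = 0.5
x=80: ŷ = 32 + 80 = 112; r = 111 − 112 = -1
x=85: ŷ = 32 + 85 = 117; r = 117.5 − 117 = 0.5
|r| > 0.75: x=30 (|r|=2), x=35 (|r|=2.5), x=80 (|r|=1) → 3

3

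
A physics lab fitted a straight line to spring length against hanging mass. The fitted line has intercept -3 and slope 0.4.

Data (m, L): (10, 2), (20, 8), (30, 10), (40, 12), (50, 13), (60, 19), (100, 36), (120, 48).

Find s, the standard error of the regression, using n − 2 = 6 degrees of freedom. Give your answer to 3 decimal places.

s = 2.646

m=10: ŷ = -3 + 0.4·10 = 1; r = 2 − 1 = 1
m=20: ŷ = -3 + 0.4·20 = 5; r = 8 − 5 = 3
m=30: ŷ = -3 + 0.4·30 = 9; r = 10 − 9 = 1
m=40: ŷ = -3 + 0.4·40 = 13; r = 12 − 13 = -1
m=50: ŷ = -3 + 0.4·50 = 17; r = 13 − 17 = -4
m=60: ŷ = -3 + 0.4·60 = 21; r = 19 − 21 = -2
m=100: ŷ = -3 + 0.4·100 = 37; r = 36 − 37 = -1
m=120: ŷ = -3 + 0.4·120 = 45; r = 48 − 45 = 3
SSE = 1 + 9 + 1 + 1 + 16 + 4 + 1 + 9 = 42
s = √(42/6) = √7 ≈ 2.646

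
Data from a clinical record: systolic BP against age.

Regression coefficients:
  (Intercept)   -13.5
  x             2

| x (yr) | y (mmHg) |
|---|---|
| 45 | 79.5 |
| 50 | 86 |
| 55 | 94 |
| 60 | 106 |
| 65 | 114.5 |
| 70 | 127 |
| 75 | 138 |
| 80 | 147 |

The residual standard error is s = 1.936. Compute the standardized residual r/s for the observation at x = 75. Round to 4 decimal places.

0.7748

ŷ = -13.5 + 2·75 = 136.5
r = 138 − 136.5 = 1.5
r/s = 1.5 / 1.936 = 0.7748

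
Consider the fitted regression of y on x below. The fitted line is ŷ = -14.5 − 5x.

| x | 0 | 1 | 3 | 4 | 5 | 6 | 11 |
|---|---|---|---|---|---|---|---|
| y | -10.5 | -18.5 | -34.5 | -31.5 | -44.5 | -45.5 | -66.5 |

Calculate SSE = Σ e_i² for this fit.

SSE = 86

x=0: ŷ = -14.5 − 5·0 = -14.5; e = -10.5 − (-14.5) = 4
x=1: ŷ = -14.5 − 5·1 = -19.5; e = -18.5 − (-19.5) = 1
x=3: ŷ = -14.5 − 5·3 = -29.5; e = -34.5 − (-29.5) = -5
x=4: ŷ = -14.5 − 5·4 = -34.5; e = -31.5 − (-34.5) = 3
x=5: ŷ = -14.5 − 5·5 = -39.5; e = -44.5 − (-39.5) = -5
x=6: ŷ = -14.5 − 5·6 = -44.5; e = -45.5 − (-44.5) = -1
x=11: ŷ = -14.5 − 5·11 = -69.5; e = -66.5 − (-69.5) = 3
SSE = 16 + 1 + 25 + 9 + 25 + 1 + 9 = 86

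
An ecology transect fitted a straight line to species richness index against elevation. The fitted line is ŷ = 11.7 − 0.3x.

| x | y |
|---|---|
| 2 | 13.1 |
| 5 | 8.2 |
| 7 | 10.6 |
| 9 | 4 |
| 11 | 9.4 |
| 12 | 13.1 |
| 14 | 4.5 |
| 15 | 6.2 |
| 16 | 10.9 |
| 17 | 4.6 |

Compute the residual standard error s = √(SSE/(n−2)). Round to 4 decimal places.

s = 3.3541

x=2: ŷ = 11.7 − 0.3·2 = 11.1; r = 13.1 − 11.1 = 2
x=5: ŷ = 11.7 − 0.3·5 = 10.2; r = 8.2 − 10.2 = -2
x=7: ŷ = 11.7 − 0.3·7 = 9.6; r = 10.6 − 9.6 = 1
x=9: ŷ = 11.7 − 0.3·9 = 9; r = 4 − 9 = -5
x=11: ŷ = 11.7 − 0.3·11 = 8.4; r = 9.4 − 8.4 = 1
x=12: ŷ = 11.7 − 0.3·12 = 8.1; r = 13.1 − 8.1 = 5
x=14: ŷ = 11.7 − 0.3·14 = 7.5; r = 4.5 − 7.5 = -3
x=15: ŷ = 11.7 − 0.3·15 = 7.2; r = 6.2 − 7.2 = -1
x=16: ŷ = 11.7 − 0.3·16 = 6.9; r = 10.9 − 6.9 = 4
x=17: ŷ = 11.7 − 0.3·17 = 6.6; r = 4.6 − 6.6 = -2
SSE = 4 + 4 + 1 + 25 + 1 + 25 + 9 + 1 + 16 + 4 = 90
s = √(90/8) = √11.25 ≈ 3.3541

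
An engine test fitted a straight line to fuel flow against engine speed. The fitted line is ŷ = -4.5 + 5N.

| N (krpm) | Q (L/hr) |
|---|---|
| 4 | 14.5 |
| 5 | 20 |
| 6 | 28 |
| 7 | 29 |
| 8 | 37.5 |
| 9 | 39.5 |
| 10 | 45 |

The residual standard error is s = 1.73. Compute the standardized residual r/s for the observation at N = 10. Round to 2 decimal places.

-0.29

ŷ = -4.5 + 5·10 = 45.5
r = 45 − 45.5 = -0.5
r/s = -0.5 / 1.73 = -0.29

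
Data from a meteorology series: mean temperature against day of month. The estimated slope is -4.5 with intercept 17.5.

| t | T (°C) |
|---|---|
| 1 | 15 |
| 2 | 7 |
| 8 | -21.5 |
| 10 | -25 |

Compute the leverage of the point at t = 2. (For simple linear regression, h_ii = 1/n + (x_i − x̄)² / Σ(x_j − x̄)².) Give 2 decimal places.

t̄ = (1 + 2 + 8 + 10)/4 = 5.25
Σ(t − t̄)² = 18.0625 + 10.5625 + 7.5625 + 22.5625 = 58.75
h = 1/4 + (-3.25)²/58.75 = 0.25 + 0.179787 = 0.43

h = 0.43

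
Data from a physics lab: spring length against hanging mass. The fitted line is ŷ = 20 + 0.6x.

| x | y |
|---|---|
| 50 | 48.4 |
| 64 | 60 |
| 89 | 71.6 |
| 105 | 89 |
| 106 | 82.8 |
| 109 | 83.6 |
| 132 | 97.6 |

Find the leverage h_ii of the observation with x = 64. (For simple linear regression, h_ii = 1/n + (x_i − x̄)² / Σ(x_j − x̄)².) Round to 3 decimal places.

h = 0.325

x̄ = (50 + 64 + 89 + 105 + 106 + 109 + 132)/7 = 93.5714
Σ(x − x̄)² = 1898.47 + 874.469 + 20.898 + 130.612 + 154.469 + 238.041 + 1476.76 = 4793.71
h = 1/7 + (-29.5714)²/4793.71 = 0.142857 + 0.18242 = 0.325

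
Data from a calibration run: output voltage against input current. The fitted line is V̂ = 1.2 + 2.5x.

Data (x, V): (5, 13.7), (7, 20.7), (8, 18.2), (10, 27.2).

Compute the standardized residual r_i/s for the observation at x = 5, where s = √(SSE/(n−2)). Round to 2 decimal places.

0.00

x=5: V̂ = 1.2 + 2.5·5 = 13.7; r = 13.7 − 13.7 = 0
x=7: V̂ = 1.2 + 2.5·7 = 18.7; r = 20.7 − 18.7 = 2
x=8: V̂ = 1.2 + 2.5·8 = 21.2; r = 18.2 − 21.2 = -3
x=10: V̂ = 1.2 + 2.5·10 = 26.2; r = 27.2 − 26.2 = 1
SSE = 0 + 4 + 9 + 1 = 14
s = √(14/2) = 2.64575
r/s = 0 / 2.64575 = 0.00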